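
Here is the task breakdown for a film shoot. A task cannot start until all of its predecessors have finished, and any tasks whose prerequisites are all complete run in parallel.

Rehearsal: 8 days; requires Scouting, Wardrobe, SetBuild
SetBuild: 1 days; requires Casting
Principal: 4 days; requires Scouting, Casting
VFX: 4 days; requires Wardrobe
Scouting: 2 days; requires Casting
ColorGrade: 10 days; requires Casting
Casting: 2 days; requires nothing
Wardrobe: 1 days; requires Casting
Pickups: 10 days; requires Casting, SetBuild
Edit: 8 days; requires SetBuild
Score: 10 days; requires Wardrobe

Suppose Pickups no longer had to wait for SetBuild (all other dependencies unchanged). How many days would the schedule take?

Before: longest chain Casting→SetBuild→Pickups = 2+1+10 = 13, finish 13.
Without SetBuild→Pickups, Pickups's earliest start moves from 3 to 2.
The longest chain is now Casting→Wardrobe→Score = 2+1+10 = 13, so the schedule takes 13 days.

13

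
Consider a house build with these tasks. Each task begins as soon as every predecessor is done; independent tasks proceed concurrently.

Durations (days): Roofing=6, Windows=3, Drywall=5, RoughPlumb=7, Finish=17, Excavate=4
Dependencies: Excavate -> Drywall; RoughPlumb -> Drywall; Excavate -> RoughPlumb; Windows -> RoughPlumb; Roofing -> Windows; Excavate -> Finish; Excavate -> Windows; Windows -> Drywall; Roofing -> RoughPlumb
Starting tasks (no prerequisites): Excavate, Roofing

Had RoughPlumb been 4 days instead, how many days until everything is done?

Baseline: Roofing→Windows→RoughPlumb→Drywall = 6+3+7+5 = 21 → 21 days.
Since RoughPlumb is critical, the -3 change carries straight to that chain (now 18 days).
The binding chain switches to Excavate→Finish = 4+17 = 21; finish 21 days.

21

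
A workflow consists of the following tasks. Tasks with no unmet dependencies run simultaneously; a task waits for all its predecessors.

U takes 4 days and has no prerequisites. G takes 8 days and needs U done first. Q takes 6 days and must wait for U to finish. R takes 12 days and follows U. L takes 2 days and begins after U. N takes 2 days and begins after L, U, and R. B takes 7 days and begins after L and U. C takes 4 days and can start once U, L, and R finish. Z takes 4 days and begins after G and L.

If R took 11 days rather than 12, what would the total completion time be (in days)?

19

Baseline: U→R→C = 4+12+4 = 20 → 20 days.
R lies on that path, so at 11 days the path becomes 19 days.
The critical path is still U→R→C; finish is now 19 days.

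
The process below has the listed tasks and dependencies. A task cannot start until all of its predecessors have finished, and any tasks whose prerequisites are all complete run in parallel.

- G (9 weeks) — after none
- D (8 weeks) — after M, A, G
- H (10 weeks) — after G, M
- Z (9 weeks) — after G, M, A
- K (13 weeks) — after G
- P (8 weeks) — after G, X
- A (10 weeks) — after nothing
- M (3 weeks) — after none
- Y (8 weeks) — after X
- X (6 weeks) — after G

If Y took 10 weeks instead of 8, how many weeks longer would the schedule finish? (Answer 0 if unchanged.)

2

Critical path before the change: G→X→Y = 9+6+8 = 23 giving 23 weeks.
Y is on the critical path; changing it to 10 makes that path 25 weeks.
The critical path is still G→X→Y; finish is now 25 weeks.
Change in finish: 25 − 23 = +2 weeks.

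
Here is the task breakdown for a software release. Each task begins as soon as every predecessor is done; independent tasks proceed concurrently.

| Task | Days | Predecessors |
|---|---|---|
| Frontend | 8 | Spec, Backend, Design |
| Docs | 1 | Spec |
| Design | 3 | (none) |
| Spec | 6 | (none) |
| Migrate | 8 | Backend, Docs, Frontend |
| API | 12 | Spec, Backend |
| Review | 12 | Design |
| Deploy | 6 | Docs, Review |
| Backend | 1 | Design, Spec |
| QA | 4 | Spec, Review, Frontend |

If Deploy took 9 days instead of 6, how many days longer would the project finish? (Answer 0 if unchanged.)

The binding path is Spec→Backend→Frontend→Migrate = 6+1+8+8 = 23; finish at 23 days.
The longest path through Deploy is only 21 days, so Deploy has float 2.
New critical path: Design→Review→Deploy = 3+12+9 = 24 ⇒ 24 days.
Change in finish: 24 − 23 = +1 days.

1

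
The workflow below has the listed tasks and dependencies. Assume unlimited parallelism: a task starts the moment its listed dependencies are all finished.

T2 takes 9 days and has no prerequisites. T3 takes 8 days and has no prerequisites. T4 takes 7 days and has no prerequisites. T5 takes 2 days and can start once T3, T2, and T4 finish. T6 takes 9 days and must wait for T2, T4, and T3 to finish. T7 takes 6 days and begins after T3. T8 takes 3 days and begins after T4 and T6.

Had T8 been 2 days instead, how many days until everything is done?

20

Actual critical path: T2→T6→T8 = 9+9+3 = 21 ⇒ 21 days.
T8 is on the critical path; changing it to 2 makes that path 20 days.
The critical path is still T2→T6→T8; finish is now 20 days.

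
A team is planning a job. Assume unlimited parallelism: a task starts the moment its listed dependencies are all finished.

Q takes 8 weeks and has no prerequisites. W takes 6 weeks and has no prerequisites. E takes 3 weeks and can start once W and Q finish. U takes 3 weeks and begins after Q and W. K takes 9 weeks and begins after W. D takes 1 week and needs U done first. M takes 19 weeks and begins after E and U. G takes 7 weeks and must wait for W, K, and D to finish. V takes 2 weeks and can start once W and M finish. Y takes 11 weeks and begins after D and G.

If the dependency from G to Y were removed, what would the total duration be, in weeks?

Before: longest chain W→K→G→Y = 6+9+7+11 = 33, finish 33.
Without G→Y, Y's earliest start moves from 22 to 12.
New critical path: Q→E→M→V = 8+3+19+2 = 32 ⇒ 32 weeks.

32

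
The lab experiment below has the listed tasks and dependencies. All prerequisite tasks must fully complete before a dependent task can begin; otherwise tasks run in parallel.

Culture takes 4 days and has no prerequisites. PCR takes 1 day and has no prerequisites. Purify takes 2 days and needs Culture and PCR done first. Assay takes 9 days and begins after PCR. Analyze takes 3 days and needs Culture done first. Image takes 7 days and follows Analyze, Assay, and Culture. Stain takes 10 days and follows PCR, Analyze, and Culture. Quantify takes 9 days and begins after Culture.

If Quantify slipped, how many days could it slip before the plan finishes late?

4

The longest chain is Culture→Analyze→Stain = 4+3+10 = 17; overall finish 17 days.
The longest chain containing Quantify totals 13 days.
Slack of Quantify = 8 − 4 = 4 days.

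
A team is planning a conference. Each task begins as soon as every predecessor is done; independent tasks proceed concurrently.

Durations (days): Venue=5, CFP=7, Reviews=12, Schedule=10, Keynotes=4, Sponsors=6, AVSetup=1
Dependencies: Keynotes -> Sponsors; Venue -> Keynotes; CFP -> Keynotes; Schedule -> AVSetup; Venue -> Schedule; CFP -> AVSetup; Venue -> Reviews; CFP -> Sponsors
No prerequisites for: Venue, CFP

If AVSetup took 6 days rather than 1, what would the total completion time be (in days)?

Critical path before the change: Venue→Reviews = 5+12 = 17 giving 17 days.
The longest path through AVSetup is only 16 days, so AVSetup has float 1.
Now Venue→Schedule→AVSetup = 5+10+6 = 21 is longest, so the finish becomes 21 days.

21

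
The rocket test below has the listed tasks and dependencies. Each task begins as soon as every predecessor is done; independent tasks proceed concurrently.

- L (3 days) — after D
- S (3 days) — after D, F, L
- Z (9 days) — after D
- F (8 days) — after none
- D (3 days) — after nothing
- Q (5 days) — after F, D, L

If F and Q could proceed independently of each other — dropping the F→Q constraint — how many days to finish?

Original critical path: F→Q = 8+5 = 13 ⇒ 13 days.
Without F→Q, Q's earliest start moves from 8 to 6.
New critical path: D→Z = 3+9 = 12 ⇒ 12 days.

12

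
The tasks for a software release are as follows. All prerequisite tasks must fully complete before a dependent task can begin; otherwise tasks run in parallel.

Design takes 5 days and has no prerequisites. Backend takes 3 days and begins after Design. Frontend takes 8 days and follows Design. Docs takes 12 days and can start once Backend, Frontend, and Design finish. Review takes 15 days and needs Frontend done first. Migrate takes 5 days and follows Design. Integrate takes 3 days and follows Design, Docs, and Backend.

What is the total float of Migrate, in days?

The longest chain is Design→Frontend→Docs→Integrate = 5+8+12+3 = 28; overall finish 28 days.
Longest path through Migrate: 10 days (earliest finish 10, latest finish 28).
Slack of Migrate = 23 − 5 = 18 days.

18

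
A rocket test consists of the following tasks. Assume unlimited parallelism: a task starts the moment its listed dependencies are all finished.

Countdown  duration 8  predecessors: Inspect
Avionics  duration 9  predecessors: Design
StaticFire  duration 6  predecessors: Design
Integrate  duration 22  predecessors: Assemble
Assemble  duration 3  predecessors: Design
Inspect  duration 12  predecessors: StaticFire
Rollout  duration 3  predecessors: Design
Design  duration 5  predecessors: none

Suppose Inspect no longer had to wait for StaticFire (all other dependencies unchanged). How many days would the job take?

With the dependency in place, Design→StaticFire→Inspect→Countdown = 5+6+12+8 = 31 sets the finish at 31 days.
Without StaticFire→Inspect, Inspect's earliest start moves from 11 to 0.
The longest chain is now Design→Assemble→Integrate = 5+3+22 = 30, so the job takes 30 days.

30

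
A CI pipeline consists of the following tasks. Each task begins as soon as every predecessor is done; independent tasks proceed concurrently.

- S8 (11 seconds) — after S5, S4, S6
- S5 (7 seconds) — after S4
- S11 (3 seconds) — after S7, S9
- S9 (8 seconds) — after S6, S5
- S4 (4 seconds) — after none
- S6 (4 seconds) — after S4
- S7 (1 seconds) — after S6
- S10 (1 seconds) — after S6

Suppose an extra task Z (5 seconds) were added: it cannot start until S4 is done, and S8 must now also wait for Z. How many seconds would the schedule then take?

22

Originally the schedule takes 22 seconds.
With Z inserted, S8 now waits for max(S5, S4, S6, Z).
New critical path: S4→S5→S8 = 4+7+11 = 22 ⇒ 22 seconds.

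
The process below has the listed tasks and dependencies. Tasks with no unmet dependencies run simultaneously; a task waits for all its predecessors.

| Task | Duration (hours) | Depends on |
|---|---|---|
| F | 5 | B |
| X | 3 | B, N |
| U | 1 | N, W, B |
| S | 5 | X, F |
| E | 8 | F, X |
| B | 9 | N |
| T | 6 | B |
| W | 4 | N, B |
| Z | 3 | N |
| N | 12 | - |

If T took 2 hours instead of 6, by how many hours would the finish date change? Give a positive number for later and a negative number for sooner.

Critical path before the change: N→B→F→E = 12+9+5+8 = 34 giving 34 hours.
The longest path through T is only 27 hours, so T has float 7.
That remains the longest chain; total 34 hours.
Change in finish: 34 − 34 = +0 hours.

0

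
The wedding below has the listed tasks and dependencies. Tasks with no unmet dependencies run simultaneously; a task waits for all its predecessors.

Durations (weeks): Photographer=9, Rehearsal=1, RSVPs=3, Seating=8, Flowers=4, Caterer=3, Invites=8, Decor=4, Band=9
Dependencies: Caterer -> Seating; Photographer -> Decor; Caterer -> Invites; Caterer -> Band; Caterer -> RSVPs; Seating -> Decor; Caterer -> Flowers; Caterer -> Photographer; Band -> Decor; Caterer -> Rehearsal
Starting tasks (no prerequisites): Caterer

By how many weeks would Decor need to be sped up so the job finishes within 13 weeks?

Current finish: 16 weeks; target: 13.
Decor is on every critical path, so each week cut from Decor cuts the finish by one (this holds down to a finish of 13).
Need 16 − 13 = 3 weeks off Decor → Decor becomes 1 week, finish becomes 13.

3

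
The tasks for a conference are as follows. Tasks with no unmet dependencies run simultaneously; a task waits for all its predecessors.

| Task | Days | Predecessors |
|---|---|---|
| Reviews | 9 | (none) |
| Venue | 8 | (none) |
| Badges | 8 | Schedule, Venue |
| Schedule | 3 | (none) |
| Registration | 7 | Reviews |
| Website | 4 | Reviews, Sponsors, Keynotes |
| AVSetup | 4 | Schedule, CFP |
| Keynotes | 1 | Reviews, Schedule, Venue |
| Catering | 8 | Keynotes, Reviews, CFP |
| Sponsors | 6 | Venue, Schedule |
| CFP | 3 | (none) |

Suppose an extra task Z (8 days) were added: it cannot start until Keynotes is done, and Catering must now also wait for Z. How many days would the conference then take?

Originally the conference takes 18 days.
With Z inserted, Catering now waits for max(Keynotes, Reviews, CFP, Z).
New critical path: Reviews→Keynotes→Z→Catering = 9+1+8+8 = 26 ⇒ 26 days.

26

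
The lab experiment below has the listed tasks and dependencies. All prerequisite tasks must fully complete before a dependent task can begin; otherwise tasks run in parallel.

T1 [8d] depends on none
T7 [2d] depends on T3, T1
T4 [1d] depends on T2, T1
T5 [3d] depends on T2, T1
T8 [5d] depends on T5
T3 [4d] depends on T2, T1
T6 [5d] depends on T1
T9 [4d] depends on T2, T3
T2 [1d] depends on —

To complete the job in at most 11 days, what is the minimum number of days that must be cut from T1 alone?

Current finish: 16 days; target: 11.
T1 is on every critical path, so each day cut from T1 cuts the finish by one (this holds down to a finish of 9).
Need 16 − 11 = 5 days off T1 → T1 becomes 3 days, finish becomes 11.

5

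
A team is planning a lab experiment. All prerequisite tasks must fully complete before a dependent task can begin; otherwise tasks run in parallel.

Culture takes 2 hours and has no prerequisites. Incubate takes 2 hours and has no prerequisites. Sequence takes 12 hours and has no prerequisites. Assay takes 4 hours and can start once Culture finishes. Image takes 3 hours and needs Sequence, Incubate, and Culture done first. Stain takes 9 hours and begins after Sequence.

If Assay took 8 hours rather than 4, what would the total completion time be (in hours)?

21

As given, the longest chain is Sequence→Stain = 12+9 = 21, so the finish is 21 hours.
The longest path through Assay is only 6 hours, so Assay has float 15.
No other chain overtakes it, so the finish is 21 hours.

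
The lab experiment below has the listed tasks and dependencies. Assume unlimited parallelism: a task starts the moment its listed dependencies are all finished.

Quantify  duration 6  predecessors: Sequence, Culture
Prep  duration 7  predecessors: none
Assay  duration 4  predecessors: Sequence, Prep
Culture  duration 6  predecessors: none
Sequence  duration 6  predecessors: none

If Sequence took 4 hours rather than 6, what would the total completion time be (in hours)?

Baseline: Sequence→Quantify = 6+6 = 12 → 12 hours.
Sequence is on the critical path; changing it to 4 makes that path 10 hours.
New critical path: Culture→Quantify = 6+6 = 12 ⇒ 12 hours.

12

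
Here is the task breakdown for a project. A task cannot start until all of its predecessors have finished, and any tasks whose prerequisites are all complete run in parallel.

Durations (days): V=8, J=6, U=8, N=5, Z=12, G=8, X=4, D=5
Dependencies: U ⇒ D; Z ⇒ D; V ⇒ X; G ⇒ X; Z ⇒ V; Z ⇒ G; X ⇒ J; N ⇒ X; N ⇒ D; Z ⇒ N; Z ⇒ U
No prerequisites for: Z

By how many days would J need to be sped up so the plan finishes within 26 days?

4

Current finish: 30 days; target: 26.
J is on every critical path, so each day cut from J cuts the finish by one (this holds down to a finish of 25).
Need 30 − 26 = 4 days off J → J becomes 2 days, finish becomes 26.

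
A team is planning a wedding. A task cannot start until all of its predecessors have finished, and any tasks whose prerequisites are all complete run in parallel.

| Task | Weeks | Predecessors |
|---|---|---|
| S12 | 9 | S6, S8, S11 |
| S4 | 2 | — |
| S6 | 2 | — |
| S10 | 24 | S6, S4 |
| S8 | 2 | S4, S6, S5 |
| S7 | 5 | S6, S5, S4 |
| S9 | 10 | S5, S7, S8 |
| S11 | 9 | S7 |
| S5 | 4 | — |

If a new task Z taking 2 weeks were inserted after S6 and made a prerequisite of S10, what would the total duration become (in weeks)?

28

Originally the job takes 27 weeks.
With Z inserted, S10 now waits for max(S6, S4, Z).
New critical path: S6→Z→S10 = 2+2+24 = 28 ⇒ 28 weeks.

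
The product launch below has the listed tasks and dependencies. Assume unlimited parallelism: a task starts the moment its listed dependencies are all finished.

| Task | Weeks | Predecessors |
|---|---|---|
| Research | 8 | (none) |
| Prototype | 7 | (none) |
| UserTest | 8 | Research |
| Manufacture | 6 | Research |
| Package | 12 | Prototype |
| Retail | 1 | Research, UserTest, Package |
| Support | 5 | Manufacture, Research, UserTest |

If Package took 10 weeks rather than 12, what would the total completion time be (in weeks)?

As given, the longest chain is Research→UserTest→Support = 8+8+5 = 21, so the finish is 21 weeks.
Package is off the critical path — its longest chain is 20 weeks, giving 1 of slack.
No other chain overtakes it, so the finish is 21 weeks.

21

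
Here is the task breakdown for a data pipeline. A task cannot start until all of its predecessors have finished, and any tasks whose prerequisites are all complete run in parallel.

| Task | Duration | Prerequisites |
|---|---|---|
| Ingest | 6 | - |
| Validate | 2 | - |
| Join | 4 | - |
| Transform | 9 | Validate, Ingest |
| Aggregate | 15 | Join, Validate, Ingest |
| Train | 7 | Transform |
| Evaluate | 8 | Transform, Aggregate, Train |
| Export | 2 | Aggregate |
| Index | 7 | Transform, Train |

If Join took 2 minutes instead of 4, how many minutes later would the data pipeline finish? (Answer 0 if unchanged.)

0

The binding path is Ingest→Transform→Train→Evaluate = 6+9+7+8 = 30; finish at 30 minutes.
Join is off the critical path — its longest chain is 27 minutes, giving 3 of slack.
No other chain overtakes it, so the finish is 30 minutes.
Change in finish: 30 − 30 = +0 minutes.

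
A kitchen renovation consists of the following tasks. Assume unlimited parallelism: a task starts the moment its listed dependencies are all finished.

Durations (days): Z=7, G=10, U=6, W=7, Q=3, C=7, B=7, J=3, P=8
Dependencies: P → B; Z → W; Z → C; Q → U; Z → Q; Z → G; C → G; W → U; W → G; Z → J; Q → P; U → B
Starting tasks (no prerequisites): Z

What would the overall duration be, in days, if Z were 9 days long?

The binding path is Z→W→U→B = 7+7+6+7 = 27; finish at 27 days.
Z lies on that path, so at 9 days the path becomes 29 days.
That remains the longest chain; total 29 days.

29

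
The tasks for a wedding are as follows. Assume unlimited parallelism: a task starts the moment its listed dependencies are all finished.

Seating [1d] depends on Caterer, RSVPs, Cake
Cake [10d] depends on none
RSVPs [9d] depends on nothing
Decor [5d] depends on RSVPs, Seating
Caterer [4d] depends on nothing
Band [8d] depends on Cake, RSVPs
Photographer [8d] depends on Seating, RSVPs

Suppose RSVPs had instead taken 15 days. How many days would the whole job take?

The binding path is Cake→Seating→Photographer = 10+1+8 = 19; finish at 19 days.
The longest path through RSVPs is only 18 days, so RSVPs has float 1.
The binding chain switches to RSVPs→Seating→Photographer = 15+1+8 = 24; finish 24 days.

24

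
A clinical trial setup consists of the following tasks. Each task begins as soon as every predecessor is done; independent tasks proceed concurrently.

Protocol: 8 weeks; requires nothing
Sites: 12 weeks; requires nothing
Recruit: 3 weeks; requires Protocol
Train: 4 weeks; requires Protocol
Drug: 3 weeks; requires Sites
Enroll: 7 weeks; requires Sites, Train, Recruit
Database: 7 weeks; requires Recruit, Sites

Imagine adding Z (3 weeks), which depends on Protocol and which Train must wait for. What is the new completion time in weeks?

Originally the job takes 19 weeks.
With Z inserted, Train now waits for max(Protocol, Z).
New critical path: Protocol→Z→Train→Enroll = 8+3+4+7 = 22 ⇒ 22 weeks.

22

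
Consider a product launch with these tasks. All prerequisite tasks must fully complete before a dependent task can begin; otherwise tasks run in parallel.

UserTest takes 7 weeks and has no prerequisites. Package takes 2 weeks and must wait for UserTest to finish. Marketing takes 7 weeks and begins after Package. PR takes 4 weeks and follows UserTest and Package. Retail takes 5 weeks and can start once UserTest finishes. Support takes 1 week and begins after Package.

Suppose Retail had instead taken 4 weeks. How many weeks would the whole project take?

As given, the longest chain is UserTest→Package→Marketing = 7+2+7 = 16, so the finish is 16 weeks.
The longest path through Retail is only 12 weeks, so Retail has float 4.
No other chain overtakes it, so the finish is 16 weeks.

16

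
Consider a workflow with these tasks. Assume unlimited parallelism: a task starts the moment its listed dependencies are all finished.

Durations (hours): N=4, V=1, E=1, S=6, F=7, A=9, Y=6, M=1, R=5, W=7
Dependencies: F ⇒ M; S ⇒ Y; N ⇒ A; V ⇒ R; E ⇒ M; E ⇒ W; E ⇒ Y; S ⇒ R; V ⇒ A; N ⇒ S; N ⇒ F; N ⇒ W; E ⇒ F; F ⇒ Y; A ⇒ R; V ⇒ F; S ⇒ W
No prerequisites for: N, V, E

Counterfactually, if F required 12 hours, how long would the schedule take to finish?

Critical path before the change: N→A→R = 4+9+5 = 18 giving 18 hours.
F has 1 hour of float (longest path through it is 17).
New critical path: N→F→Y = 4+12+6 = 22 ⇒ 22 hours.

22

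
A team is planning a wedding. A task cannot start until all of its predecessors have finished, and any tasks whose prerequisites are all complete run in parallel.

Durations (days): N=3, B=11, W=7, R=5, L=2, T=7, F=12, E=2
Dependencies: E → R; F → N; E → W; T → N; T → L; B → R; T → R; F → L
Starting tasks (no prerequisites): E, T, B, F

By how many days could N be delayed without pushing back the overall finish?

1

B→R = 11+5 = 16 sets the makespan at 16 days.
The longest chain containing N totals 15 days.
Float = 16 − 15 = 1.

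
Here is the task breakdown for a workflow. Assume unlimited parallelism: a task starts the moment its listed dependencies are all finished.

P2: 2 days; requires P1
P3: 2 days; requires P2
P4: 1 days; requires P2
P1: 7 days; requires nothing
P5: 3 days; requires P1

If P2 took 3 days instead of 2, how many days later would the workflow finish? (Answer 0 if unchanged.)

As given, the longest chain is P1→P2→P3 = 7+2+2 = 11, so the finish is 11 days.
P2 is on the critical path; changing it to 3 makes that path 12 days.
That remains the longest chain; total 12 days.
Change in finish: 12 − 11 = +1 days.

1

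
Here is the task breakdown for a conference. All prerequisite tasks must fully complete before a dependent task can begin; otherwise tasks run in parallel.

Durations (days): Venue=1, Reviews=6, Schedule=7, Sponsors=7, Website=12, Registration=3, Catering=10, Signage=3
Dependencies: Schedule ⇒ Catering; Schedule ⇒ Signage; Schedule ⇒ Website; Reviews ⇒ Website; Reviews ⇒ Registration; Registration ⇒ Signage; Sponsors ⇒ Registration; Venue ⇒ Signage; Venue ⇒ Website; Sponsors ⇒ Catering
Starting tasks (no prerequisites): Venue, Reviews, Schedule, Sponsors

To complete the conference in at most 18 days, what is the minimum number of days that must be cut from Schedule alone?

1

Current finish: 19 days; target: 18.
Schedule is on every critical path, so each day cut from Schedule cuts the finish by one (this holds down to a finish of 18).
Need 19 − 18 = 1 day off Schedule → Schedule becomes 6 days, finish becomes 18.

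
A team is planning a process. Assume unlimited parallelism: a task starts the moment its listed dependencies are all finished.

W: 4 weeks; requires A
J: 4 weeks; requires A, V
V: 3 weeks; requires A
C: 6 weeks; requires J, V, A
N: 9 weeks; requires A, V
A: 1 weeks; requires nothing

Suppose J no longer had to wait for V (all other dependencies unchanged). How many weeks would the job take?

13

Original critical path: A→V→J→C = 1+3+4+6 = 14 ⇒ 14 weeks.
Without V→J, J's earliest start moves from 4 to 1.
After: A→V→N = 1+3+9 = 13 → 13 weeks.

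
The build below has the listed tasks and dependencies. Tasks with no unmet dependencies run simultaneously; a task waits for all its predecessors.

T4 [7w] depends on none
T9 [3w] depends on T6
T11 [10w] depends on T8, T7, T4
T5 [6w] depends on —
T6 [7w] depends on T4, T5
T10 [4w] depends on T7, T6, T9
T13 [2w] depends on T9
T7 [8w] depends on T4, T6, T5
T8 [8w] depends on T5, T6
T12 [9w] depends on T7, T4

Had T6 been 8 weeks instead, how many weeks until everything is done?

33

Actual critical path: T4→T6→T7→T11 = 7+7+8+10 = 32 ⇒ 32 weeks.
T6 lies on that path, so at 8 weeks the path becomes 33 weeks.
No other chain overtakes it, so the finish is 33 weeks.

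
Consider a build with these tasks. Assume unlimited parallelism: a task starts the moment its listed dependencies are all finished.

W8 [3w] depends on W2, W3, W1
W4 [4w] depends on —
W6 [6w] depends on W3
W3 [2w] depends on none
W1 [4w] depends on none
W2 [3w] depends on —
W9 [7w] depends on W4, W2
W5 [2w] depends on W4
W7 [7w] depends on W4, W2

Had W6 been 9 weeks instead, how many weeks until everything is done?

Baseline: W4→W7 = 4+7 = 11 → 11 weeks.
W6 has 3 weeks of float (longest path through it is 8).
The binding chain switches to W3→W6 = 2+9 = 11; finish 11 weeks.

11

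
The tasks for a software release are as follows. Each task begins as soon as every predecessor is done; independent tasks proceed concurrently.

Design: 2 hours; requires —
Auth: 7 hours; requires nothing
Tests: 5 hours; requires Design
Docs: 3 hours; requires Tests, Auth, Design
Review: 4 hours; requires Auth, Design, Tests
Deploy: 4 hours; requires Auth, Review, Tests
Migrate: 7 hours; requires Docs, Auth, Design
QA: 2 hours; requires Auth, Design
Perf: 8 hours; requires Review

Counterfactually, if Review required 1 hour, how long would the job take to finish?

17

The binding path is Design→Tests→Review→Perf = 2+5+4+8 = 19; finish at 19 hours.
Review lies on that path, so at 1 hour the path becomes 16 hours.
The binding chain switches to Design→Tests→Docs→Migrate = 2+5+3+7 = 17; finish 17 hours.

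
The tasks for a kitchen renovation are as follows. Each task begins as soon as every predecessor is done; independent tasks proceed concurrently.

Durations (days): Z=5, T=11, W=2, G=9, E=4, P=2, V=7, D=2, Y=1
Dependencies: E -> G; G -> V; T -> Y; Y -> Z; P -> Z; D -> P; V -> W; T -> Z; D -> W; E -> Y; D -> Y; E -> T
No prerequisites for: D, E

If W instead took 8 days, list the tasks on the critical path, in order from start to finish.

E, G, V, W

Critical path before the change: E→G→V→W = 4+9+7+2 = 22 giving 22 days.
Since W is critical, the +6 change carries straight to that chain (now 28 days).
No other chain overtakes it, so the finish is 28 days.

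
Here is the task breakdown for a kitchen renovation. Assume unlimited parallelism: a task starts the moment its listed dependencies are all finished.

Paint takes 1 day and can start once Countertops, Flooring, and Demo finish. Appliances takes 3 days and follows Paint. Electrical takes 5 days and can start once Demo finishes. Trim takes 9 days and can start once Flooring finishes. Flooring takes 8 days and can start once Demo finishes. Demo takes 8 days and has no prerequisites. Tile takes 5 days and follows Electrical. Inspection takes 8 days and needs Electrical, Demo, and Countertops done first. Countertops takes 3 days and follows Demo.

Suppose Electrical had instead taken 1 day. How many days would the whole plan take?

25

As given, the longest chain is Demo→Flooring→Trim = 8+8+9 = 25, so the finish is 25 days.
Electrical has 4 days of float (longest path through it is 21).
The critical path is still Demo→Flooring→Trim; finish is now 25 days.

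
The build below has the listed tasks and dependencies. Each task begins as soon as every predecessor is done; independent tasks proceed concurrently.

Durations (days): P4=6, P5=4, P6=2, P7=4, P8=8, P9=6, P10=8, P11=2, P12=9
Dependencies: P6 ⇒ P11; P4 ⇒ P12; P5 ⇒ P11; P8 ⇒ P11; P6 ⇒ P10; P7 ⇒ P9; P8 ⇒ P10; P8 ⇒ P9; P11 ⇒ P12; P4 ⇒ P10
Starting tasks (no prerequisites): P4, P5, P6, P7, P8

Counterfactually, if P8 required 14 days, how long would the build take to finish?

Actual critical path: P8→P11→P12 = 8+2+9 = 19 ⇒ 19 days.
Since P8 is critical, the +6 change carries straight to that chain (now 25 days).
That remains the longest chain; total 25 days.

25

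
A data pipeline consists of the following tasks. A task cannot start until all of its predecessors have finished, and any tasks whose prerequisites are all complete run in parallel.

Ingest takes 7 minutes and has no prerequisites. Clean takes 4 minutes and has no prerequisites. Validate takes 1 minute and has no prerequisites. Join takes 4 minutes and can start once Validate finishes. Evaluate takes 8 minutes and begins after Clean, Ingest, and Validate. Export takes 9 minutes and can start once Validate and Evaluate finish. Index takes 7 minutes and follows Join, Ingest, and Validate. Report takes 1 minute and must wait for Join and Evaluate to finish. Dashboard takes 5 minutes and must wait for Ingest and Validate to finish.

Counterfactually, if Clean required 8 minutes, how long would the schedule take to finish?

The binding path is Ingest→Evaluate→Export = 7+8+9 = 24; finish at 24 minutes.
Clean has 3 minutes of float (longest path through it is 21).
Now Clean→Evaluate→Export = 8+8+9 = 25 is longest, so the finish becomes 25 minutes.

25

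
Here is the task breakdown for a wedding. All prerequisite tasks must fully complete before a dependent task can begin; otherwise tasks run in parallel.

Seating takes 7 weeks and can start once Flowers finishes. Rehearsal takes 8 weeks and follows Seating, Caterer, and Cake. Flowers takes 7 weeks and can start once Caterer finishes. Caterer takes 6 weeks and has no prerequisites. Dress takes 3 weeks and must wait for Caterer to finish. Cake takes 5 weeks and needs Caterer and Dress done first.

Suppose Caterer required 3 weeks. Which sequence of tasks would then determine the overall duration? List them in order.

Caterer, Flowers, Seating, Rehearsal

Baseline: Caterer→Flowers→Seating→Rehearsal = 6+7+7+8 = 28 → 28 weeks.
Caterer is on the critical path; changing it to 3 makes that path 25 weeks.
No other chain overtakes it, so the finish is 25 weeks.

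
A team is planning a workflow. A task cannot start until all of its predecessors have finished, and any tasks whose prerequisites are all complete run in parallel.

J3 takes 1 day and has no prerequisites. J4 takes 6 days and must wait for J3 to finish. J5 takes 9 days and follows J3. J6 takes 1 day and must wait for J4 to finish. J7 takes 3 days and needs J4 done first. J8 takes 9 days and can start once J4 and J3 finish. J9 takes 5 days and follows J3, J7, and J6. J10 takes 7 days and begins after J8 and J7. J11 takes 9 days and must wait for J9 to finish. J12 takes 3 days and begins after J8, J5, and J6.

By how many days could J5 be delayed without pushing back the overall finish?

11

Critical path: J3→J4→J7→J9→J11 = 1+6+3+5+9 = 24, so the finish is 24 days.
J5 finishes as early as 10 and must finish by 21.
Slack of J5 = 12 − 1 = 11 days.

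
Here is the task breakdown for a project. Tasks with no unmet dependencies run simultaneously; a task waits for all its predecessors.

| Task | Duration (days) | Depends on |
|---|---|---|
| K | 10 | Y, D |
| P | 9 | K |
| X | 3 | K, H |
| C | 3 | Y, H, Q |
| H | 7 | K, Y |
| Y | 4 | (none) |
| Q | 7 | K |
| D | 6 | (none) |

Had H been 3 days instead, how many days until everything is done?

As given, the longest chain is D→K→H→X = 6+10+7+3 = 26, so the finish is 26 days.
Since H is critical, the -4 change carries straight to that chain (now 22 days).
Now D→K→Q→C = 6+10+7+3 = 26 is longest, so the finish becomes 26 days.

26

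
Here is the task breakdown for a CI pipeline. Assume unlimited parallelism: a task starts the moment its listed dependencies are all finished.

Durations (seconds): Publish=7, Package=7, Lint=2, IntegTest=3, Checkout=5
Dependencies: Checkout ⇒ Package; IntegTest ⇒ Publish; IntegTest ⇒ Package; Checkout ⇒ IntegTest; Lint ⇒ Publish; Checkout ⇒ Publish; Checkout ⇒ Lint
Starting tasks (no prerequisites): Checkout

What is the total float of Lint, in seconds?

1

Checkout→IntegTest→Package = 5+3+7 = 15 sets the makespan at 15 seconds.
Lint finishes as early as 7 and must finish by 8.
Float = 15 − 14 = 1.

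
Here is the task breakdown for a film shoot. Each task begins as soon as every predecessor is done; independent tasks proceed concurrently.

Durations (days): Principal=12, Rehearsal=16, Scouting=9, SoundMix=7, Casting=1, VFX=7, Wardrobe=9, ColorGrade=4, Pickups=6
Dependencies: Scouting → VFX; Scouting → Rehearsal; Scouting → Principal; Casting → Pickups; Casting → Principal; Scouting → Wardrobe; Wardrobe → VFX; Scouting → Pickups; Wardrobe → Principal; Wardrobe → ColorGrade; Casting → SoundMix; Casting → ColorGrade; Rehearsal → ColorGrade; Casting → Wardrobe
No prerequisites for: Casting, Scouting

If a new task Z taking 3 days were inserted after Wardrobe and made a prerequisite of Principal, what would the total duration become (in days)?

Originally the project takes 30 days.
With Z inserted, Principal now waits for max(Casting, Scouting, Wardrobe, Z).
New critical path: Scouting→Wardrobe→Z→Principal = 9+9+3+12 = 33 ⇒ 33 days.

33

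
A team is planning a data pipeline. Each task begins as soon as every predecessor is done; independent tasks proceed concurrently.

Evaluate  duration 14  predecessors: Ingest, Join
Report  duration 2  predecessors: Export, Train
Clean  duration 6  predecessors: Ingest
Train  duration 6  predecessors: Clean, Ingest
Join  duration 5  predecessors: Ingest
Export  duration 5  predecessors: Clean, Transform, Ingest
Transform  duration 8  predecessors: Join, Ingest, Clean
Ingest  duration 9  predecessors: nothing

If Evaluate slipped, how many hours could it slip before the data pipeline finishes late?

Critical path: Ingest→Clean→Transform→Export→Report = 9+6+8+5+2 = 30, so the finish is 30 hours.
Longest path through Evaluate: 28 hours (earliest finish 28, latest finish 30).
Float = 30 − 28 = 2.

2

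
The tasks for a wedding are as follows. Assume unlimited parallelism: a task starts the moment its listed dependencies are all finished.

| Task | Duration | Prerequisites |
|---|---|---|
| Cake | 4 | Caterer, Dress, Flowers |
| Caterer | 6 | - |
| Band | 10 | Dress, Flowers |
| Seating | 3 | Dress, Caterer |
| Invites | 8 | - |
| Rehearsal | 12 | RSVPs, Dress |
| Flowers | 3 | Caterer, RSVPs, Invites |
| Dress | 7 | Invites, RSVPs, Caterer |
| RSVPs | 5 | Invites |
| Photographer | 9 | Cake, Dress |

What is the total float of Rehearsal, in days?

Critical path: Invites→RSVPs→Dress→Cake→Photographer = 8+5+7+4+9 = 33, so the finish is 33 days.
Rehearsal finishes as early as 32 and must finish by 33.
Slack of Rehearsal = 21 − 20 = 1 day.

1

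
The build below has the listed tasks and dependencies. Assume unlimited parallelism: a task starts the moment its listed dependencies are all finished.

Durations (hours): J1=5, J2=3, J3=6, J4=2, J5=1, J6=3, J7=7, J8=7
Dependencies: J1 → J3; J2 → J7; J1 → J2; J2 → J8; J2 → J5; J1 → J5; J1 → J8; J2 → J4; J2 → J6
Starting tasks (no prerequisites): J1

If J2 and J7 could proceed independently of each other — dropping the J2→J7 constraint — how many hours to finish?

15

Original critical path: J1→J2→J7 = 5+3+7 = 15 ⇒ 15 hours.
Without J2→J7, J7's earliest start moves from 8 to 0.
New critical path: J1→J2→J8 = 5+3+7 = 15 ⇒ 15 hours.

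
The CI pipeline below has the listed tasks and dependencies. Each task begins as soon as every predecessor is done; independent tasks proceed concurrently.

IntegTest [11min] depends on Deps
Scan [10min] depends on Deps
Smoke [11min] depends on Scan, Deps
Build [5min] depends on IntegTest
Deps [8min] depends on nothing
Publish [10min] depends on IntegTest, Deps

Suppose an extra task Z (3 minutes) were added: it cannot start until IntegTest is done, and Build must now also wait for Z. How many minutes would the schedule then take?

Originally the schedule takes 29 minutes.
With Z inserted, Build now waits for max(IntegTest, Z).
New critical path: Deps→IntegTest→Publish = 8+11+10 = 29 ⇒ 29 minutes.

29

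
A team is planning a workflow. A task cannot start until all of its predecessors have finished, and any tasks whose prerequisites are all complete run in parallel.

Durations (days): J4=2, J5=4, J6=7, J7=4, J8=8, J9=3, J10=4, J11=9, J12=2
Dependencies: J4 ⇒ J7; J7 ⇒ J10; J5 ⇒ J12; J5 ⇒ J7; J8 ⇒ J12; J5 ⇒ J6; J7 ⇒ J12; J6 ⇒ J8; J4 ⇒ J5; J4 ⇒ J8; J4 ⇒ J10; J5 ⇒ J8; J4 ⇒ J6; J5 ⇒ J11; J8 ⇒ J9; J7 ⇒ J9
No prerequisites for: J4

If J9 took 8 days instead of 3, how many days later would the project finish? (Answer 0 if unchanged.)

The binding path is J4→J5→J6→J8→J9 = 2+4+7+8+3 = 24; finish at 24 days.
J9 is on the critical path; changing it to 8 makes that path 29 days.
That remains the longest chain; total 29 days.
Change in finish: 29 − 24 = +5 days.

5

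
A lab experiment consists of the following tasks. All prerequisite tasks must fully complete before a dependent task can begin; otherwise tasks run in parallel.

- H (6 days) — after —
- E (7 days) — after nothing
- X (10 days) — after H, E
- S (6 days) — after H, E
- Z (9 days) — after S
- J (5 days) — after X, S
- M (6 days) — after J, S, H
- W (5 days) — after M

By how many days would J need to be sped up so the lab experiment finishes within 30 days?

Current finish: 33 days; target: 30.
J is on every critical path, so each day cut from J cuts the finish by one (this holds down to a finish of 29).
Need 33 − 30 = 3 days off J → J becomes 2 days, finish becomes 30.

3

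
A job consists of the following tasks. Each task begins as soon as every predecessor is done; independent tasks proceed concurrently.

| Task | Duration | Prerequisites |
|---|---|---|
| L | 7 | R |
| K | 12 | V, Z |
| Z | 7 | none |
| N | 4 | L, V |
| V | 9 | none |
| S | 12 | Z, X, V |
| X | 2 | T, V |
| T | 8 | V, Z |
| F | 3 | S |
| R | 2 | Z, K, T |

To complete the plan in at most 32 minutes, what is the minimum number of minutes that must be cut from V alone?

Current finish: 34 minutes; target: 32.
V is on every critical path, so each minute cut from V cuts the finish by one (this holds down to a finish of 32).
Need 34 − 32 = 2 minutes off V → V becomes 7 minutes, finish becomes 32.

2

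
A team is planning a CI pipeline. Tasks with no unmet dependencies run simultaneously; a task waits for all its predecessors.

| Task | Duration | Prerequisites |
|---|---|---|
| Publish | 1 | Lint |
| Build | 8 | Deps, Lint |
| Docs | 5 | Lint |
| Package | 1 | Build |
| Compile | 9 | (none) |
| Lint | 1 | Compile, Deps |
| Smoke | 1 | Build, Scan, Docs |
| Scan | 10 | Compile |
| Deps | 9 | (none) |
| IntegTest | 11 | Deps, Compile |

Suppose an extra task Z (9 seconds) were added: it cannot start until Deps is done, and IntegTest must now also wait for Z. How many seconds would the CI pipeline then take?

29

Originally the CI pipeline takes 20 seconds.
With Z inserted, IntegTest now waits for max(Deps, Compile, Z).
New critical path: Deps→Z→IntegTest = 9+9+11 = 29 ⇒ 29 seconds.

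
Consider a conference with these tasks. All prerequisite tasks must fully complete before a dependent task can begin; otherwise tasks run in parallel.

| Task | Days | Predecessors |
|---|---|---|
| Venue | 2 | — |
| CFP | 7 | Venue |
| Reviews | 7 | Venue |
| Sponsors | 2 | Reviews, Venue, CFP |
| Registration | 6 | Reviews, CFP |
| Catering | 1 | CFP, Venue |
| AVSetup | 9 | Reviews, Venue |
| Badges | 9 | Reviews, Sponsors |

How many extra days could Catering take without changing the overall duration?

10

Venue→CFP→Sponsors→Badges = 2+7+2+9 = 20 sets the makespan at 20 days.
Catering finishes as early as 10 and must finish by 20.
Float = 20 − 10 = 10.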